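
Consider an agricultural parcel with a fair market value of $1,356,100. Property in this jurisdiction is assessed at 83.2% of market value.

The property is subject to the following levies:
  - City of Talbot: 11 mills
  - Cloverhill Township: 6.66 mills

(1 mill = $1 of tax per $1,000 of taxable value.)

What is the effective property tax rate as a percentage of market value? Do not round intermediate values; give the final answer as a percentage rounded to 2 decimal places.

Assessed value = $1,356,100 × 0.832 = $1,128,275.2
City of Talbot: $1,128,275.2 × 0.011 = $12,411.0272
Cloverhill Township: $1,128,275.2 × 0.00666 = $7,514.312832
Total tax = $19,925.340032
Effective rate = $19,925.340032 ÷ $1,356,100 = 1.47% of market value

1.47%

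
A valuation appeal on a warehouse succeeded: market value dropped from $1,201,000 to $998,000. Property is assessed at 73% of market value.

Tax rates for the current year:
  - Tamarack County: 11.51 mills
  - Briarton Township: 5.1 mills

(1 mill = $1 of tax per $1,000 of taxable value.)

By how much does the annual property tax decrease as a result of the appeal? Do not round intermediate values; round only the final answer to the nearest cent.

Old assessed value = $1,201,000 × 0.73 = $876,730
New assessed value = $998,000 × 0.73 = $728,540
Combined rate = 0.01151 + 0.0051 = 0.01661
Old tax = $876,730 × 0.01661 = $14,562.4853
New tax = $728,540 × 0.01661 = $12,101.0494
Reduction = $14,562.4853 − $12,101.0494 = $2,461.4359

$2,461.44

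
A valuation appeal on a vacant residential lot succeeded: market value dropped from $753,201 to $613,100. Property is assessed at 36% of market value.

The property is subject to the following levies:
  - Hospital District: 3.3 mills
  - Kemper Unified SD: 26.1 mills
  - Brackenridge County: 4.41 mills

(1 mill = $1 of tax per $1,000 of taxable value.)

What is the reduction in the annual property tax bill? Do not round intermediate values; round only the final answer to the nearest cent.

Old assessed value = $753,201 × 0.36 = $271,152.36
New assessed value = $613,100 × 0.36 = $220,716
Combined rate = 0.0033 + 0.0261 + 0.00441 = 0.03381
Old tax = $271,152.36 × 0.03381 = $9,167.6612916
New tax = $220,716 × 0.03381 = $7,462.40796
Reduction = $9,167.6612916 − $7,462.40796 = $1,705.2533316

$1,705.25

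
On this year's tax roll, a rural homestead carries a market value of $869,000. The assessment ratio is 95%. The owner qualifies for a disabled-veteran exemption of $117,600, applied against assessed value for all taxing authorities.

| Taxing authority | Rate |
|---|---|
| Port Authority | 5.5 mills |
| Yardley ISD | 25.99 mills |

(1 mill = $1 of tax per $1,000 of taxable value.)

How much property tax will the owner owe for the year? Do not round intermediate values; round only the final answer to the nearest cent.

Assessed value = $869,000 × 0.95 = $825,550
Taxable value = $825,550 − $117,600 = $707,950
Port Authority: $707,950 × 0.0055 = $3,893.725
Yardley ISD: $707,950 × 0.02599 = $18,399.6205
Total = $3,893.725 + $18,399.6205 = $22,293.3455

$22,293.35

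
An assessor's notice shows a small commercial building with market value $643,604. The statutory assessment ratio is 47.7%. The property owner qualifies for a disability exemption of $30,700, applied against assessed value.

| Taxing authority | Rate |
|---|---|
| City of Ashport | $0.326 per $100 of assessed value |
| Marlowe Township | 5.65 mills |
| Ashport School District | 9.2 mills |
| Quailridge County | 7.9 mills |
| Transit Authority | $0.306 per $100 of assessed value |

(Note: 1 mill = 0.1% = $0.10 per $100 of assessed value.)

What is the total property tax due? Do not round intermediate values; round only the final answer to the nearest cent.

Assessed value = $643,604 × 0.477 = $306,999.108
Taxable value = $306,999.108 − $30,700 = $276,299.108
City of Ashport: $276,299.108 × 0.00326 = $900.73509208
Marlowe Township: $276,299.108 × 0.00565 = $1,561.0899602
Ashport School District: $276,299.108 × 0.0092 = $2,541.9517936
Quailridge County: $276,299.108 × 0.0079 = $2,182.7629532
Transit Authority: $276,299.108 × 0.00306 = $845.47527048
Total = $8,032.01506956

$8,032.02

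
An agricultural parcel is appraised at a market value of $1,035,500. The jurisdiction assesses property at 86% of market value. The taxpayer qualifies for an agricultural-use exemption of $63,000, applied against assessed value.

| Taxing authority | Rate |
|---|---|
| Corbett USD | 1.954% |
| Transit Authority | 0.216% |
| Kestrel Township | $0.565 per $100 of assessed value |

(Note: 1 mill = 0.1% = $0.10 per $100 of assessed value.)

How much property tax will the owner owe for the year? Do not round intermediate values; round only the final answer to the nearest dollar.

Assessed value = $1,035,500 × 0.86 = $890,530
Taxable value = $890,530 − $63,000 = $827,530
Corbett USD: $827,530 × 0.01954 = $16,169.9362
Transit Authority: $827,530 × 0.00216 = $1,787.4648
Kestrel Township: $827,530 × 0.00565 = $4,675.5445
Total = $22,632.9455

$22,633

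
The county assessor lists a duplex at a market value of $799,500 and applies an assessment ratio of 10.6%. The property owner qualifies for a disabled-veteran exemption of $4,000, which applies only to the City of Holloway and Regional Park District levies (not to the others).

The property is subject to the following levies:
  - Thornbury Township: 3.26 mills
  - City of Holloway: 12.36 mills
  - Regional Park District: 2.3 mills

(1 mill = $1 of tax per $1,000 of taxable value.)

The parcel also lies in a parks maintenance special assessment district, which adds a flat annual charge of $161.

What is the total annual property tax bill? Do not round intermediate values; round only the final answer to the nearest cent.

Assessed value = $799,500 × 0.106 = $84,747
Thornbury Township: $84,747 × 0.00326 = $276.27522
City of Holloway: ($84,747 − $4,000) × 0.01236 = $80,747 × 0.01236 = $998.03292
Regional Park District: ($84,747 − $4,000) × 0.0023 = $80,747 × 0.0023 = $185.7181
Levies subtotal = $1,460.02624
Total = $1,460.02624 + $161 = $1,621.02624

$1,621.03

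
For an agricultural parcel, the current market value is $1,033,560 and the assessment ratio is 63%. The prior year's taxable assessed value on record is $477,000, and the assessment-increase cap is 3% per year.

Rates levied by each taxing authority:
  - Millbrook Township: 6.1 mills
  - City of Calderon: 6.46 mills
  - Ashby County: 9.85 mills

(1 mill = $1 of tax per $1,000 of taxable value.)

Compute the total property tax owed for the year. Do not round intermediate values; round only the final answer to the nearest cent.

$11,010.26

Uncapped assessed value = $1,033,560 × 0.63 = $651,142.8
Cap limit = $477,000 × 1.03 = $491,310
Taxable assessed value = min($651,142.8, $491,310) = $491,310 (cap binds)
Millbrook Township: $491,310 × 0.0061 = $2,996.991
City of Calderon: $491,310 × 0.00646 = $3,173.8626
Ashby County: $491,310 × 0.00985 = $4,839.4035
Total = $11,010.2571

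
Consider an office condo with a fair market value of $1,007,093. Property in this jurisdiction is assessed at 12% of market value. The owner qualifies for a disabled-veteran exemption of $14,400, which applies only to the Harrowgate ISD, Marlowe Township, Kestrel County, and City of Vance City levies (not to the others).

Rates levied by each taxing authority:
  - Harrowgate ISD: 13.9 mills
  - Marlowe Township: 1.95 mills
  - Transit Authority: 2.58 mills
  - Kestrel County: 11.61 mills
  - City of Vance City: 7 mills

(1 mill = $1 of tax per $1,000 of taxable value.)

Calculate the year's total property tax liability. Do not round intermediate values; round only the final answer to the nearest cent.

Assessed value = $1,007,093 × 0.12 = $120,851.16
Harrowgate ISD: ($120,851.16 − $14,400) × 0.0139 = $106,451.16 × 0.0139 = $1,479.671124
Marlowe Township: ($120,851.16 − $14,400) × 0.00195 = $106,451.16 × 0.00195 = $207.579762
Transit Authority: $120,851.16 × 0.00258 = $311.7959928
Kestrel County: ($120,851.16 − $14,400) × 0.01161 = $106,451.16 × 0.01161 = $1,235.8979676
City of Vance City: ($120,851.16 − $14,400) × 0.007 = $106,451.16 × 0.007 = $745.15812
Total = $3,980.1029664

$3,980.10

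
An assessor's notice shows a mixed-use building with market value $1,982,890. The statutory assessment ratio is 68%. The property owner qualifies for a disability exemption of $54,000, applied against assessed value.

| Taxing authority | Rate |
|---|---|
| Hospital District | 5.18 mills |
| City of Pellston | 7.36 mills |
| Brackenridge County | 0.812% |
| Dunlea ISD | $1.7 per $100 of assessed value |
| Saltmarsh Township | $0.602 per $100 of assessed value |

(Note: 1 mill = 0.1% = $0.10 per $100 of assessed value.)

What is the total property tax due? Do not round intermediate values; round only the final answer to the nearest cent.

Assessed value = $1,982,890 × 0.68 = $1,348,365.2
Taxable value = $1,348,365.2 − $54,000 = $1,294,365.2
Hospital District: $1,294,365.2 × 0.00518 = $6,704.811736
City of Pellston: $1,294,365.2 × 0.00736 = $9,526.527872
Brackenridge County: $1,294,365.2 × 0.00812 = $10,510.245424
Dunlea ISD: $1,294,365.2 × 0.017 = $22,004.2084
Saltmarsh Township: $1,294,365.2 × 0.00602 = $7,792.078504
Total = $56,537.871936

$56,537.87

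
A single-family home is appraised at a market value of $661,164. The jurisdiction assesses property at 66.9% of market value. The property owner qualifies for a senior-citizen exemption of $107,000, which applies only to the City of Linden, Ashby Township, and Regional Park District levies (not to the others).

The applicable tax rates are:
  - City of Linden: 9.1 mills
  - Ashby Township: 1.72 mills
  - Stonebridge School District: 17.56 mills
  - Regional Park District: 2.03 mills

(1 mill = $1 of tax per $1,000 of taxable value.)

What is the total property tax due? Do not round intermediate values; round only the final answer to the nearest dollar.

$12,076

Assessed value = $661,164 × 0.669 = $442,318.716
City of Linden: ($442,318.716 − $107,000) × 0.0091 = $335,318.716 × 0.0091 = $3,051.4003156
Ashby Township: ($442,318.716 − $107,000) × 0.00172 = $335,318.716 × 0.00172 = $576.74819152
Stonebridge School District: $442,318.716 × 0.01756 = $7,767.11665296
Regional Park District: ($442,318.716 − $107,000) × 0.00203 = $335,318.716 × 0.00203 = $680.69699348
Total = $12,075.96215356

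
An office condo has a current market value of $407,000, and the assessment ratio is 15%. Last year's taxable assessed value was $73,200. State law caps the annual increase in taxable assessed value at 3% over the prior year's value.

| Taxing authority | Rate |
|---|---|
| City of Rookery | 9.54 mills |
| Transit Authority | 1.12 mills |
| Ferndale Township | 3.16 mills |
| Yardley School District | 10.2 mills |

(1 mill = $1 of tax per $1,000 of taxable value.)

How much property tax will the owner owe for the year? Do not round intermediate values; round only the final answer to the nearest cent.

$1,466.42

Uncapped assessed value = $407,000 × 0.15 = $61,050
Cap limit = $73,200 × 1.03 = $75,396
Taxable assessed value = min($61,050, $75,396) = $61,050 (cap does not bind)
City of Rookery: $61,050 × 0.00954 = $582.417
Transit Authority: $61,050 × 0.00112 = $68.376
Ferndale Township: $61,050 × 0.00316 = $192.918
Yardley School District: $61,050 × 0.0102 = $622.71
Total = $1,466.421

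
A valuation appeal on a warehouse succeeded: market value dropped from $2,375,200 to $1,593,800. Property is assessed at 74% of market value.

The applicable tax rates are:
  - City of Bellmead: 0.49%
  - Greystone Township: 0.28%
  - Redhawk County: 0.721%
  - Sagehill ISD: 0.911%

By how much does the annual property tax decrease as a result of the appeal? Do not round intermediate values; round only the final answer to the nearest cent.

$13,889.23

Old assessed value = $2,375,200 × 0.74 = $1,757,648
New assessed value = $1,593,800 × 0.74 = $1,179,412
Combined rate = 0.0049 + 0.0028 + 0.00721 + 0.00911 = 0.02402
Old tax = $1,757,648 × 0.02402 = $42,218.70496
New tax = $1,179,412 × 0.02402 = $28,329.47624
Reduction = $42,218.70496 − $28,329.47624 = $13,889.22872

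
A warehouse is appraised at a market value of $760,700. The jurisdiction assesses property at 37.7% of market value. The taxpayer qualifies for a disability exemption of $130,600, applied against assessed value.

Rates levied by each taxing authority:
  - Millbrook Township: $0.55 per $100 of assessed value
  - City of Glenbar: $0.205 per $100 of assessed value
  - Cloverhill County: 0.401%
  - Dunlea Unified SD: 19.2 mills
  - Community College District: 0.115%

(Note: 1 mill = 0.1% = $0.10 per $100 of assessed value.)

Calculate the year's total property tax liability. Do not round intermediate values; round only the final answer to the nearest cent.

$4,983.83

Assessed value = $760,700 × 0.377 = $286,783.9
Taxable value = $286,783.9 − $130,600 = $156,183.9
Millbrook Township: $156,183.9 × 0.0055 = $859.01145
City of Glenbar: $156,183.9 × 0.00205 = $320.176995
Cloverhill County: $156,183.9 × 0.00401 = $626.297439
Dunlea Unified SD: $156,183.9 × 0.0192 = $2,998.73088
Community College District: $156,183.9 × 0.00115 = $179.611485
Total = $4,983.828249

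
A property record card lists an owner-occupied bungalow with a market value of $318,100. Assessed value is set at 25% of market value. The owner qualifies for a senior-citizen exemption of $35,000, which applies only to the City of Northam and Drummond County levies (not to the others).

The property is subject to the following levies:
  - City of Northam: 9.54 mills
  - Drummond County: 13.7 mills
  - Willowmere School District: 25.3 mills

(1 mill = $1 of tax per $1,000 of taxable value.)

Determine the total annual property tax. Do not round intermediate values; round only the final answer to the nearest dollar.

$3,047

Assessed value = $318,100 × 0.25 = $79,525
City of Northam: ($79,525 − $35,000) × 0.00954 = $44,525 × 0.00954 = $424.7685
Drummond County: ($79,525 − $35,000) × 0.0137 = $44,525 × 0.0137 = $609.9925
Willowmere School District: $79,525 × 0.0253 = $2,011.9825
Total = $3,046.7435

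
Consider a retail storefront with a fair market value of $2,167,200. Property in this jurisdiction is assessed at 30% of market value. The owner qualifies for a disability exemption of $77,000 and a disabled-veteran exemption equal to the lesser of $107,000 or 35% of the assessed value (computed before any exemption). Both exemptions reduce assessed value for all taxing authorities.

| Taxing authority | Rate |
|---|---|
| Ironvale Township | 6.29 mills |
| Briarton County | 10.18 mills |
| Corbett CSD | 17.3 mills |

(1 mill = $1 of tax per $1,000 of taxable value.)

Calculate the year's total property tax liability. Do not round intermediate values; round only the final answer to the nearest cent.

Assessed value = $2,167,200 × 0.3 = $650,160
Disabled-veteran exemption = min($107,000, 35% × $650,160) = min($107,000, $227,556) = $107,000 (dollar cap binds)
Taxable value = $650,160 − $77,000 − $107,000 = $466,160
Ironvale Township: $466,160 × 0.00629 = $2,932.1464
Briarton County: $466,160 × 0.01018 = $4,745.5088
Corbett CSD: $466,160 × 0.0173 = $8,064.568
Total = $15,742.2232

$15,742.22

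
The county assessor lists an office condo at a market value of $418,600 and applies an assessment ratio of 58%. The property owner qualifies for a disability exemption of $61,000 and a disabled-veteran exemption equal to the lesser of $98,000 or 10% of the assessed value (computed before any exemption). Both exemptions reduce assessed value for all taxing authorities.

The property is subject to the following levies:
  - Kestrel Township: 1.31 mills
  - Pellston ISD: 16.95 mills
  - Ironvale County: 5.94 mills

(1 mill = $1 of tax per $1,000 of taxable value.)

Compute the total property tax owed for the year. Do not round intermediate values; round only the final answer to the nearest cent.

Assessed value = $418,600 × 0.58 = $242,788
Disabled-veteran exemption = min($98,000, 10% × $242,788) = min($98,000, $24,278.8) = $24,278.8 (percentage binds)
Taxable value = $242,788 − $61,000 − $24,278.8 = $157,509.2
Kestrel Township: $157,509.2 × 0.00131 = $206.337052
Pellston ISD: $157,509.2 × 0.01695 = $2,669.78094
Ironvale County: $157,509.2 × 0.00594 = $935.604648
Total = $3,811.72264

$3,811.72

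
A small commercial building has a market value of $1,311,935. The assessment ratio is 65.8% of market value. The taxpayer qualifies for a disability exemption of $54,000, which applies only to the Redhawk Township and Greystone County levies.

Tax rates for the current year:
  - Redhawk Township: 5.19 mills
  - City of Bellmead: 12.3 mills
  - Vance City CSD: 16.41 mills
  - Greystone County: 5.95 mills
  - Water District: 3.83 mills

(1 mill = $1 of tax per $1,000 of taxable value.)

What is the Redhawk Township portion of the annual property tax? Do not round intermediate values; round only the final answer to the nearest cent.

$4,200.02

Assessed value = $1,311,935 × 0.658 = $863,253.23
Redhawk Township taxable value = $863,253.23 − $54,000 = $809,253.23
Redhawk Township levy = $809,253.23 × 0.00519 = $4,200.0242637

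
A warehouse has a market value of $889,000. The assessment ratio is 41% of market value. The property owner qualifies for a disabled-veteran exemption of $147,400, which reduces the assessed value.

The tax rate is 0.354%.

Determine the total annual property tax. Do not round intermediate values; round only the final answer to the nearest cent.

Assessed value = $889,000 × 0.41 = $364,490
Taxable value = $364,490 − $147,400 = $217,090
Tax = $217,090 × 0.00354 = $768.4986

$768.50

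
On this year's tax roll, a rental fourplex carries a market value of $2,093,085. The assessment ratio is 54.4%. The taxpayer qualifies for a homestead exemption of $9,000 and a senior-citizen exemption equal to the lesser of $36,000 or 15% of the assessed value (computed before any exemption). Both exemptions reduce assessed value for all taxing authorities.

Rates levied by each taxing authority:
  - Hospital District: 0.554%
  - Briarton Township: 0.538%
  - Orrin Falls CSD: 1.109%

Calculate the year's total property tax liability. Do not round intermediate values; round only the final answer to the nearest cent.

$24,070.98

Assessed value = $2,093,085 × 0.544 = $1,138,638.24
Senior-citizen exemption = min($36,000, 15% × $1,138,638.24) = min($36,000, $170,795.736) = $36,000 (dollar cap binds)
Taxable value = $1,138,638.24 − $9,000 − $36,000 = $1,093,638.24
Hospital District: $1,093,638.24 × 0.00554 = $6,058.7558496
Briarton Township: $1,093,638.24 × 0.00538 = $5,883.7737312
Orrin Falls CSD: $1,093,638.24 × 0.01109 = $12,128.4480816
Total = $24,070.9776624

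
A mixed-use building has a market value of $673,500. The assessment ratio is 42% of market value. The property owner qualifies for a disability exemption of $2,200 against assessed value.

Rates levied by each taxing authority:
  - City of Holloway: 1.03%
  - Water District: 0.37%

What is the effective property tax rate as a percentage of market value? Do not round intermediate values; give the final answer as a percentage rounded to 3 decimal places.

0.583%

Assessed value = $673,500 × 0.42 = $282,870
Taxable value = $282,870 − $2,200 = $280,670
City of Holloway: $280,670 × 0.0103 = $2,890.901
Water District: $280,670 × 0.0037 = $1,038.479
Total tax = $3,929.38
Effective rate = $3,929.38 ÷ $673,500 = 0.583% of market value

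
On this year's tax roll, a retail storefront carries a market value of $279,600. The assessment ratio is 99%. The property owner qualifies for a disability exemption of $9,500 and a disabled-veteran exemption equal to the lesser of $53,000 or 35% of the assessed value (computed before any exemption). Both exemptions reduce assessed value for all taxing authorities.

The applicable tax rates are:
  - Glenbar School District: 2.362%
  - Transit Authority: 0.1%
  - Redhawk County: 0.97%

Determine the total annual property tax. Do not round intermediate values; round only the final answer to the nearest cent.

Assessed value = $279,600 × 0.99 = $276,804
Disabled-veteran exemption = min($53,000, 35% × $276,804) = min($53,000, $96,881.4) = $53,000 (dollar cap binds)
Taxable value = $276,804 − $9,500 − $53,000 = $214,304
Glenbar School District: $214,304 × 0.02362 = $5,061.86048
Transit Authority: $214,304 × 0.001 = $214.304
Redhawk County: $214,304 × 0.0097 = $2,078.7488
Total = $7,354.91328

$7,354.91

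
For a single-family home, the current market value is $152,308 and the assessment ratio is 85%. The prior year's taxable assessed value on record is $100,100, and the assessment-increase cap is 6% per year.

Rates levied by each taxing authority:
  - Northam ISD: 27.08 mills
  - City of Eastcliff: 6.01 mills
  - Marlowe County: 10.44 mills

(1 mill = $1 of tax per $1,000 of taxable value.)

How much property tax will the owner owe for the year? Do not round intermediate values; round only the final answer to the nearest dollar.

$4,619

Uncapped assessed value = $152,308 × 0.85 = $129,461.8
Cap limit = $100,100 × 1.06 = $106,106
Taxable assessed value = min($129,461.8, $106,106) = $106,106 (cap binds)
Northam ISD: $106,106 × 0.02708 = $2,873.35048
City of Eastcliff: $106,106 × 0.00601 = $637.69706
Marlowe County: $106,106 × 0.01044 = $1,107.74664
Total = $4,618.79418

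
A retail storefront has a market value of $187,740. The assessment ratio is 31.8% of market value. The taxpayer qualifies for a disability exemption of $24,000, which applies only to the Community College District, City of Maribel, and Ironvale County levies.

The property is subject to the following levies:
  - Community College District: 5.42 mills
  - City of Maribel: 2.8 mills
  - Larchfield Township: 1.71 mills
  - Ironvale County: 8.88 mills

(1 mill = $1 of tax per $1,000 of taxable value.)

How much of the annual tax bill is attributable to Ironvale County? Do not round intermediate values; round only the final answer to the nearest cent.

$317.03

Assessed value = $187,740 × 0.318 = $59,701.32
Ironvale County taxable value = $59,701.32 − $24,000 = $35,701.32
Ironvale County levy = $35,701.32 × 0.00888 = $317.0277216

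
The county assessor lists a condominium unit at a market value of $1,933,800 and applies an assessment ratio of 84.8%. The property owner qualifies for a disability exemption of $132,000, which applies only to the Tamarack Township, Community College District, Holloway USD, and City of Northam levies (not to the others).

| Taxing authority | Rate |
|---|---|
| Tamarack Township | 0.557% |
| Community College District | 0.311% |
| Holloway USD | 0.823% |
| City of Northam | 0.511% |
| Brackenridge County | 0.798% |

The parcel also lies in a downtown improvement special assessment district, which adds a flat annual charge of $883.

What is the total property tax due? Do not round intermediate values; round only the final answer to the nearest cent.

$47,172.23

Assessed value = $1,933,800 × 0.848 = $1,639,862.4
Tamarack Township: ($1,639,862.4 − $132,000) × 0.00557 = $1,507,862.4 × 0.00557 = $8,398.793568
Community College District: ($1,639,862.4 − $132,000) × 0.00311 = $1,507,862.4 × 0.00311 = $4,689.452064
Holloway USD: ($1,639,862.4 − $132,000) × 0.00823 = $1,507,862.4 × 0.00823 = $12,409.707552
City of Northam: ($1,639,862.4 − $132,000) × 0.00511 = $1,507,862.4 × 0.00511 = $7,705.176864
Brackenridge County: $1,639,862.4 × 0.00798 = $13,086.101952
Levies subtotal = $46,289.232
Total = $46,289.232 + $883 = $47,172.232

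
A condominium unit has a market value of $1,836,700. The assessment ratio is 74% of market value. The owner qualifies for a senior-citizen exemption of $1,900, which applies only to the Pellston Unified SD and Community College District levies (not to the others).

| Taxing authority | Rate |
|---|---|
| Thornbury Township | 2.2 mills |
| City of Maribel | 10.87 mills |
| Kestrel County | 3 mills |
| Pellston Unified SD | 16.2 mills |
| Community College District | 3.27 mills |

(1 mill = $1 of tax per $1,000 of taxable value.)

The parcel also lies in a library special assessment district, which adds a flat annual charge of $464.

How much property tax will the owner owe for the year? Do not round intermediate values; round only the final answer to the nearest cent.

Assessed value = $1,836,700 × 0.74 = $1,359,158
Thornbury Township: $1,359,158 × 0.0022 = $2,990.1476
City of Maribel: $1,359,158 × 0.01087 = $14,774.04746
Kestrel County: $1,359,158 × 0.003 = $4,077.474
Pellston Unified SD: ($1,359,158 − $1,900) × 0.0162 = $1,357,258 × 0.0162 = $21,987.5796
Community College District: ($1,359,158 − $1,900) × 0.00327 = $1,357,258 × 0.00327 = $4,438.23366
Levies subtotal = $48,267.48232
Total = $48,267.48232 + $464 = $48,731.48232

$48,731.48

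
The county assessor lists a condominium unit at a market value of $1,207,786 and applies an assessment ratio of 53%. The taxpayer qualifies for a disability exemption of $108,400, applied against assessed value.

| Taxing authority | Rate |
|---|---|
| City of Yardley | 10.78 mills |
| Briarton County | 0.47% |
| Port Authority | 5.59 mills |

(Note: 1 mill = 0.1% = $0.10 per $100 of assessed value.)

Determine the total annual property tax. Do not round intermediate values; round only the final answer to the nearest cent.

Assessed value = $1,207,786 × 0.53 = $640,126.58
Taxable value = $640,126.58 − $108,400 = $531,726.58
City of Yardley: $531,726.58 × 0.01078 = $5,732.0125324
Briarton County: $531,726.58 × 0.0047 = $2,499.114926
Port Authority: $531,726.58 × 0.00559 = $2,972.3515822
Total = $11,203.4790406

$11,203.48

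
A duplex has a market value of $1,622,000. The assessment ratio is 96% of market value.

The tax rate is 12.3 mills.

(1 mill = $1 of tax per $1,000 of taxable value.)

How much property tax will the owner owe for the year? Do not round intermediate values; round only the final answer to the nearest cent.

$19,152.58

Assessed value = $1,622,000 × 0.96 = $1,557,120
Tax = $1,557,120 × 0.0123 = $19,152.576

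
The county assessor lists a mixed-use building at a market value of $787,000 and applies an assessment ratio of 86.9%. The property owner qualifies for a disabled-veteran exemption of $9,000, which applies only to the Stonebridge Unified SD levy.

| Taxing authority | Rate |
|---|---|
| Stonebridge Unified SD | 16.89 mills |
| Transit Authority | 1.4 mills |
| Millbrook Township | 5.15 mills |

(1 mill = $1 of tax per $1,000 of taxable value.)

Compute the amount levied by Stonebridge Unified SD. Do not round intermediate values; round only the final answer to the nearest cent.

Assessed value = $787,000 × 0.869 = $683,903
Stonebridge Unified SD taxable value = $683,903 − $9,000 = $674,903
Stonebridge Unified SD levy = $674,903 × 0.01689 = $11,399.11167

$11,399.11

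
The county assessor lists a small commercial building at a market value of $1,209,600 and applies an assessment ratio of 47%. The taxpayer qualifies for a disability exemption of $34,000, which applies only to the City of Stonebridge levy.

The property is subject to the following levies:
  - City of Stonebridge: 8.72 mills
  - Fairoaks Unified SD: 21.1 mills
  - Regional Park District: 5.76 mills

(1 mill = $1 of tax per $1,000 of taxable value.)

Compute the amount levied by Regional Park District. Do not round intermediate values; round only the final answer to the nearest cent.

Assessed value = $1,209,600 × 0.47 = $568,512
Regional Park District taxable value = $568,512 (exemption does not apply)
Regional Park District levy = $568,512 × 0.00576 = $3,274.62912

$3,274.63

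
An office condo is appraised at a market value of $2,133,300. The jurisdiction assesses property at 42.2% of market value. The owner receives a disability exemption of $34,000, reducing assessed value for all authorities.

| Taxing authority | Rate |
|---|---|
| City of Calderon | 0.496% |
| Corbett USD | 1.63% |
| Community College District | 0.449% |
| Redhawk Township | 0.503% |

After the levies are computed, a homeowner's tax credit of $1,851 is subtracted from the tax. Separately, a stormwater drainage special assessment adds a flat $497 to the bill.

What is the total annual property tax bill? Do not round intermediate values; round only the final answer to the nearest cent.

Assessed value = $2,133,300 × 0.422 = $900,252.6
Taxable value = $900,252.6 − $34,000 = $866,252.6
City of Calderon: $866,252.6 × 0.00496 = $4,296.612896
Corbett USD: $866,252.6 × 0.0163 = $14,119.91738
Community College District: $866,252.6 × 0.00449 = $3,889.474174
Redhawk Township: $866,252.6 × 0.00503 = $4,357.250578
Levies subtotal = $26,663.255028
After credit = $26,663.255028 − $1,851 = $24,812.255028
Total = $24,812.255028 + $497 = $25,309.255028

$25,309.26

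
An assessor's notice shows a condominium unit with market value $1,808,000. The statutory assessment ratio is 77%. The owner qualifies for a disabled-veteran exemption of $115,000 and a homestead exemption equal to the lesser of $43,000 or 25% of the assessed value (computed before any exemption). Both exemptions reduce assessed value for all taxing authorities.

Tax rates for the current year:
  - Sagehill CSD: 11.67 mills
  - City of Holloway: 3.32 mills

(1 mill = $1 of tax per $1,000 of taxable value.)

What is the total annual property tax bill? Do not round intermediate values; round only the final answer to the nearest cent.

Assessed value = $1,808,000 × 0.77 = $1,392,160
Homestead exemption = min($43,000, 25% × $1,392,160) = min($43,000, $348,040) = $43,000 (dollar cap binds)
Taxable value = $1,392,160 − $115,000 − $43,000 = $1,234,160
Sagehill CSD: $1,234,160 × 0.01167 = $14,402.6472
City of Holloway: $1,234,160 × 0.00332 = $4,097.4112
Total = $18,500.0584

$18,500.06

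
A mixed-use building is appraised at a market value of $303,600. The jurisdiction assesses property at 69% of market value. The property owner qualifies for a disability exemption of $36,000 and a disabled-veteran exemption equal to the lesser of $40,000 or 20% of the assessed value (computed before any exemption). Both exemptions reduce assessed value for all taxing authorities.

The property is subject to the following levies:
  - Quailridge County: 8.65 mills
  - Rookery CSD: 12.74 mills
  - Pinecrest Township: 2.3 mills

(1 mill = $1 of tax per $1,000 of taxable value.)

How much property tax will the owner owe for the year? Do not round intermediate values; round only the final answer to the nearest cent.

Assessed value = $303,600 × 0.69 = $209,484
Disabled-veteran exemption = min($40,000, 20% × $209,484) = min($40,000, $41,896.8) = $40,000 (dollar cap binds)
Taxable value = $209,484 − $36,000 − $40,000 = $133,484
Quailridge County: $133,484 × 0.00865 = $1,154.6366
Rookery CSD: $133,484 × 0.01274 = $1,700.58616
Pinecrest Township: $133,484 × 0.0023 = $307.0132
Total = $3,162.23596

$3,162.24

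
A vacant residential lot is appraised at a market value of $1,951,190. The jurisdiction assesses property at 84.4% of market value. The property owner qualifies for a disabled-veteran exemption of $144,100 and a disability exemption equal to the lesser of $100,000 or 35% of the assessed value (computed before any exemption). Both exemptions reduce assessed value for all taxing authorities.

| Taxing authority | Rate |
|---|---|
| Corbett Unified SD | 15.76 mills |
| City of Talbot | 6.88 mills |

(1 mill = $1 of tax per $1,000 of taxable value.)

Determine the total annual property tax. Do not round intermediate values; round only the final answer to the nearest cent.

$31,757.23

Assessed value = $1,951,190 × 0.844 = $1,646,804.36
Disability exemption = min($100,000, 35% × $1,646,804.36) = min($100,000, $576,381.526) = $100,000 (dollar cap binds)
Taxable value = $1,646,804.36 − $144,100 − $100,000 = $1,402,704.36
Corbett Unified SD: $1,402,704.36 × 0.01576 = $22,106.6207136
City of Talbot: $1,402,704.36 × 0.00688 = $9,650.6059968
Total = $31,757.2267104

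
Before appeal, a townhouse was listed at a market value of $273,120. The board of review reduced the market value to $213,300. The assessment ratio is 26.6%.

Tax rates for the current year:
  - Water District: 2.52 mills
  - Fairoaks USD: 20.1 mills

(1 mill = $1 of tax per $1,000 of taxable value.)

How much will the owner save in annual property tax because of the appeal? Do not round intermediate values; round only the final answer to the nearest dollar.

Old assessed value = $273,120 × 0.266 = $72,649.92
New assessed value = $213,300 × 0.266 = $56,737.8
Combined rate = 0.00252 + 0.0201 = 0.02262
Old tax = $72,649.92 × 0.02262 = $1,643.3411904
New tax = $56,737.8 × 0.02262 = $1,283.409036
Reduction = $1,643.3411904 − $1,283.409036 = $359.9321544

$360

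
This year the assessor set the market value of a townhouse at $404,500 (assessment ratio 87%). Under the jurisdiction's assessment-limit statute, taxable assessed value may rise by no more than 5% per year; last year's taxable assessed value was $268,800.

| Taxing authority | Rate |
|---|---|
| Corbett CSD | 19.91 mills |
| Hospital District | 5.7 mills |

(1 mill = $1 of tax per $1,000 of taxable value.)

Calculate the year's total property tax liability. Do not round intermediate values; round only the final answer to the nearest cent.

$7,228.17

Uncapped assessed value = $404,500 × 0.87 = $351,915
Cap limit = $268,800 × 1.05 = $282,240
Taxable assessed value = min($351,915, $282,240) = $282,240 (cap binds)
Corbett CSD: $282,240 × 0.01991 = $5,619.3984
Hospital District: $282,240 × 0.0057 = $1,608.768
Total = $7,228.1664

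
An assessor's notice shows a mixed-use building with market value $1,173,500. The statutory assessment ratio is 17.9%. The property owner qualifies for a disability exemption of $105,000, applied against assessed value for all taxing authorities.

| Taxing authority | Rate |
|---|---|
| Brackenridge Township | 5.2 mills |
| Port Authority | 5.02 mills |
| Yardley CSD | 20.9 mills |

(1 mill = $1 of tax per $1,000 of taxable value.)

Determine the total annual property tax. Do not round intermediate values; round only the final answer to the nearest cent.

$3,269.36

Assessed value = $1,173,500 × 0.179 = $210,056.5
Taxable value = $210,056.5 − $105,000 = $105,056.5
Brackenridge Township: $105,056.5 × 0.0052 = $546.2938
Port Authority: $105,056.5 × 0.00502 = $527.38363
Yardley CSD: $105,056.5 × 0.0209 = $2,195.68085
Total = $546.2938 + $527.38363 + $2,195.68085 = $3,269.35828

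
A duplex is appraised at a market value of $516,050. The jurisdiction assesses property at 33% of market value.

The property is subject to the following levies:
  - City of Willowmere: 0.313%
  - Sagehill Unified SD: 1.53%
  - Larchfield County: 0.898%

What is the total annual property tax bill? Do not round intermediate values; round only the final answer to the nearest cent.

Assessed value = $516,050 × 0.33 = $170,296.5
City of Willowmere: $170,296.5 × 0.00313 = $533.028045
Sagehill Unified SD: $170,296.5 × 0.0153 = $2,605.53645
Larchfield County: $170,296.5 × 0.00898 = $1,529.26257
Total = $533.028045 + $2,605.53645 + $1,529.26257 = $4,667.827065

$4,667.83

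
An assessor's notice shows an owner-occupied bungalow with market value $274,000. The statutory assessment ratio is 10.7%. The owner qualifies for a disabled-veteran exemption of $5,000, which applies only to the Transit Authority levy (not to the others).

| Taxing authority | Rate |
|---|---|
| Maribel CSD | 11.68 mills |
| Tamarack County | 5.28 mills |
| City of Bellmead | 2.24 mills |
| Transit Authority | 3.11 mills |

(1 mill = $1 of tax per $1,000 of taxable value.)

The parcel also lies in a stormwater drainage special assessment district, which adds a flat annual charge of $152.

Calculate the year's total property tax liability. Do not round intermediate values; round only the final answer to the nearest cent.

Assessed value = $274,000 × 0.107 = $29,318
Maribel CSD: $29,318 × 0.01168 = $342.43424
Tamarack County: $29,318 × 0.00528 = $154.79904
City of Bellmead: $29,318 × 0.00224 = $65.67232
Transit Authority: ($29,318 − $5,000) × 0.00311 = $24,318 × 0.00311 = $75.62898
Levies subtotal = $638.53458
Total = $638.53458 + $152 = $790.53458

$790.53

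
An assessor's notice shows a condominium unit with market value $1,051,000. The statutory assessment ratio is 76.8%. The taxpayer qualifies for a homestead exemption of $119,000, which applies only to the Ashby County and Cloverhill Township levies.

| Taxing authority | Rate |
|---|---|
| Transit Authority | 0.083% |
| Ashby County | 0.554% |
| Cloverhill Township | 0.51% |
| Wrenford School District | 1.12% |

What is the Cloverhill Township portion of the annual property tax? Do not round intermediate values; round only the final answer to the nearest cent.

Assessed value = $1,051,000 × 0.768 = $807,168
Cloverhill Township taxable value = $807,168 − $119,000 = $688,168
Cloverhill Township levy = $688,168 × 0.0051 = $3,509.6568

$3,509.66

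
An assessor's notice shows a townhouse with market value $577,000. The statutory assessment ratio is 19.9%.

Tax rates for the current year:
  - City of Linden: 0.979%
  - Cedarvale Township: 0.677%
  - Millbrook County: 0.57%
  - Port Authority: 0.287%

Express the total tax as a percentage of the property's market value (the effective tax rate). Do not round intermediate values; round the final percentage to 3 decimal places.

0.500%

Assessed value = $577,000 × 0.199 = $114,823
City of Linden: $114,823 × 0.00979 = $1,124.11717
Cedarvale Township: $114,823 × 0.00677 = $777.35171
Millbrook County: $114,823 × 0.0057 = $654.4911
Port Authority: $114,823 × 0.00287 = $329.54201
Total tax = $2,885.50199
Effective rate = $2,885.50199 ÷ $577,000 = 0.500% of market value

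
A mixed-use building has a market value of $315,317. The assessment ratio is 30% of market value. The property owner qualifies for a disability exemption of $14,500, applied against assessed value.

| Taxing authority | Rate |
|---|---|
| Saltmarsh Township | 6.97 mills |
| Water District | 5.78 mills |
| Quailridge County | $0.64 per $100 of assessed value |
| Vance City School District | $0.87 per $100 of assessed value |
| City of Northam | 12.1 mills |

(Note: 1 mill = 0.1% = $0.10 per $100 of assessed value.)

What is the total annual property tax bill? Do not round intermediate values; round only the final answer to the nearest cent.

$3,199.80

Assessed value = $315,317 × 0.3 = $94,595.1
Taxable value = $94,595.1 − $14,500 = $80,095.1
Saltmarsh Township: $80,095.1 × 0.00697 = $558.262847
Water District: $80,095.1 × 0.00578 = $462.949678
Quailridge County: $80,095.1 × 0.0064 = $512.60864
Vance City School District: $80,095.1 × 0.0087 = $696.82737
City of Northam: $80,095.1 × 0.0121 = $969.15071
Total = $3,199.799245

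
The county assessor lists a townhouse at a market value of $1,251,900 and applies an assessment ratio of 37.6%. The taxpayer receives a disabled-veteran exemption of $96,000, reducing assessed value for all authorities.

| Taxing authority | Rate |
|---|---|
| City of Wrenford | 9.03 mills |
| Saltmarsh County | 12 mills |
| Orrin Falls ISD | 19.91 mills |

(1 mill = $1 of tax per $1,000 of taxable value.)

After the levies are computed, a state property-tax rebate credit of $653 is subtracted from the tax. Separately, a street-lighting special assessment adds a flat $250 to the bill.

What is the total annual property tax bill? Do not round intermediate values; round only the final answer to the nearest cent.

$14,937.81

Assessed value = $1,251,900 × 0.376 = $470,714.4
Taxable value = $470,714.4 − $96,000 = $374,714.4
City of Wrenford: $374,714.4 × 0.00903 = $3,383.671032
Saltmarsh County: $374,714.4 × 0.012 = $4,496.5728
Orrin Falls ISD: $374,714.4 × 0.01991 = $7,460.563704
Levies subtotal = $15,340.807536
After credit = $15,340.807536 − $653 = $14,687.807536
Total = $14,687.807536 + $250 = $14,937.807536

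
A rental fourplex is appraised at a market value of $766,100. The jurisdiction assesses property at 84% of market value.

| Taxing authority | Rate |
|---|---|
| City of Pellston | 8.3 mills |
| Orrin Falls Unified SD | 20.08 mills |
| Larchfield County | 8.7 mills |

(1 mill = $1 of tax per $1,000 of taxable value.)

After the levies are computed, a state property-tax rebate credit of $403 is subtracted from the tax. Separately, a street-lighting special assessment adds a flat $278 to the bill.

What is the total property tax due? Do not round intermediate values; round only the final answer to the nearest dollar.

Assessed value = $766,100 × 0.84 = $643,524
City of Pellston: $643,524 × 0.0083 = $5,341.2492
Orrin Falls Unified SD: $643,524 × 0.02008 = $12,921.96192
Larchfield County: $643,524 × 0.0087 = $5,598.6588
Levies subtotal = $23,861.86992
After credit = $23,861.86992 − $403 = $23,458.86992
Total = $23,458.86992 + $278 = $23,736.86992

$23,737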